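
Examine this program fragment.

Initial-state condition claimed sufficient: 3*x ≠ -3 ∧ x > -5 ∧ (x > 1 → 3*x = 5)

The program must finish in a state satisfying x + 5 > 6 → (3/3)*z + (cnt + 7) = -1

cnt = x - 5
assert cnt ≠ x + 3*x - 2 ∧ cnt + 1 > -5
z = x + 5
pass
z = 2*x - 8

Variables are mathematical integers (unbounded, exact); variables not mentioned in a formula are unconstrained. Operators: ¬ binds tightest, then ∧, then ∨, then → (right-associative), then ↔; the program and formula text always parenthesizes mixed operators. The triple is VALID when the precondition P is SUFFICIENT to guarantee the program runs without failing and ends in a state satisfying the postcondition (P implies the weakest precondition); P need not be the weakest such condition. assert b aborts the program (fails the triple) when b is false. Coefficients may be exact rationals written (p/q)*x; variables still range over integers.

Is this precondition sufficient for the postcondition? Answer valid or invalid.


Working backward. After the program, the postcondition x + 5 > 6 → (3/3)*z + (cnt + 7) = -1 must hold; in canonical form it is x > 1 → cnt + z = -8.
Before z := 2*x - 8: x > 1 → cnt + 2*x = 0
Before skip: x > 1 → cnt + 2*x = 0
Before z := x + 5: x > 1 → cnt + 2*x = 0
Before assert cnt ≠ x + 3*x - 2 ∧ cnt + 1 > -5: cnt ≠ 4*x - 2 ∧ cnt > -6 ∧ (x > 1 → cnt + 2*x = 0)
Before cnt := x - 5: 3*x ≠ -3 ∧ x > -1 ∧ (x > 1 → 3*x = 5)
The weakest precondition is 3*x ≠ -3 ∧ x > -1 ∧ (x > 1 → 3*x = 5).
Check whether 3*x ≠ -3 ∧ x > -5 ∧ (x > 1 → 3*x = 5) implies it.
Countermodel: at the initial state x = -4, the precondition holds but the weakest precondition fails.
Answer: invalid


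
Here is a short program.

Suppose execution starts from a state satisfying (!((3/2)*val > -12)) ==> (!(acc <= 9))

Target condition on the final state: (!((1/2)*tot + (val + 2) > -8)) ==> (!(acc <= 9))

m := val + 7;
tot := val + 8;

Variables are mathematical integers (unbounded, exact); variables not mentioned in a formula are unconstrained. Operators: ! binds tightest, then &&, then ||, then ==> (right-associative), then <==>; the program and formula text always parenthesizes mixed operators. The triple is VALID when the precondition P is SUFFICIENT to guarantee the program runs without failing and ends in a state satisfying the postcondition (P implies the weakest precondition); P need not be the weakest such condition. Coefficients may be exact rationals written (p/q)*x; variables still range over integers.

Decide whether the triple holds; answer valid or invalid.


Working backward. After the program, the postcondition (!((1/2)*tot + (val + 2) > -8)) ==> (!(acc <= 9)) must hold; in canonical form it is (!((1/2)*tot + val > -10)) ==> (!(acc <= 9)).
Before tot := val + 8: (!((3/2)*val > -14)) ==> (!(acc <= 9))
Before m := val + 7: (!((3/2)*val > -14)) ==> (!(acc <= 9))
The weakest precondition is (!((3/2)*val > -14)) ==> (!(acc <= 9)).
Check whether (!((3/2)*val > -12)) ==> (!(acc <= 9)) implies it.
Every state satisfying the precondition satisfies the weakest precondition: the implication holds.
Answer: valid


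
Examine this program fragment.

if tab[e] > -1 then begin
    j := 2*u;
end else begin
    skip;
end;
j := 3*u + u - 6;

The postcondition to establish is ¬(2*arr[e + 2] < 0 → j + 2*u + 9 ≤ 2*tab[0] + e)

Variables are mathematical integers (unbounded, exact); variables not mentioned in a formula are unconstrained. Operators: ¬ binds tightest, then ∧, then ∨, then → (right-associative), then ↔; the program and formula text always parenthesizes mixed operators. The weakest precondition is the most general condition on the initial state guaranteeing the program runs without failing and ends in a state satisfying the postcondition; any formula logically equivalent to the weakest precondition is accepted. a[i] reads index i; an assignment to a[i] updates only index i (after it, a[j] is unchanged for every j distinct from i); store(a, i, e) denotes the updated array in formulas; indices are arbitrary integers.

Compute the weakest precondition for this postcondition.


Working backward. After the program, the postcondition ¬(2*arr[e + 2] < 0 → j + 2*u + 9 ≤ 2*tab[0] + e) must hold; in canonical form it is ¬(2*arr[e + 2] < 0 → j + 2*u ≤ 2*tab[0] + e - 9).
Before j := 3*u + u - 6: ¬(2*arr[e + 2] < 0 → 6*u ≤ 2*tab[0] + e - 3)
Then branch requires ¬(2*arr[e + 2] < 0 → 6*u ≤ 2*tab[0] + e - 3); else branch requires ¬(2*arr[e + 2] < 0 → 6*u ≤ 2*tab[0] + e - 3).
Before the if: (tab[e] > -1 → (¬(2*arr[e + 2] < 0 → 6*u ≤ 2*tab[0] + e - 3))) ∧ ((¬(tab[e] > -1)) → (¬(2*arr[e + 2] < 0 → 6*u ≤ 2*tab[0] + e - 3)))
Answer: WP = (tab[e] > -1 → (¬(2*arr[e + 2] < 0 → 6*u ≤ 2*tab[0] + e - 3))) ∧ ((¬(tab[e] > -1)) → (¬(2*arr[e + 2] < 0 → 6*u ≤ 2*tab[0] + e - 3)))


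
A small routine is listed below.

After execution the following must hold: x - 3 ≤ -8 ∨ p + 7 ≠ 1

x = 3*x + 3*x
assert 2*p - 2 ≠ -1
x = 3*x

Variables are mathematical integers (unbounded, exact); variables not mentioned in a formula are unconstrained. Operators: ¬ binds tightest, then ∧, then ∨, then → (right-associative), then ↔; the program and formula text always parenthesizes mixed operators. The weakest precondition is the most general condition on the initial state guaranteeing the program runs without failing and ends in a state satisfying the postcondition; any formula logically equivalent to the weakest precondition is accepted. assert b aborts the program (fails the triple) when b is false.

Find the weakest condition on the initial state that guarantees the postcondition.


Working backward. After the program, the postcondition x - 3 ≤ -8 ∨ p + 7 ≠ 1 must hold; in canonical form it is x ≤ -5 ∨ p ≠ -6.
Before x := 3*x: 3*x ≤ -5 ∨ p ≠ -6
Before assert 2*p - 2 ≠ -1: 2*p ≠ 1 ∧ (3*x ≤ -5 ∨ p ≠ -6)
Before x := 3*x + 3*x: 2*p ≠ 1 ∧ (18*x ≤ -5 ∨ p ≠ -6)
Answer: WP = 2*p ≠ 1 ∧ (18*x ≤ -5 ∨ p ≠ -6)


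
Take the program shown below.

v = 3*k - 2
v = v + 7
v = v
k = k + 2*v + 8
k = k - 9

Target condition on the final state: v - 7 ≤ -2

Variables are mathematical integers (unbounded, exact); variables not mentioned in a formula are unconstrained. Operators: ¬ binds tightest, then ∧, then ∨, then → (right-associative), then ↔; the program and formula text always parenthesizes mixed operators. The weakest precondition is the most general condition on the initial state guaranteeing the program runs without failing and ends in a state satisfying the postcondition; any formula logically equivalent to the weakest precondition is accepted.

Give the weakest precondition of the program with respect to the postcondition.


Working backward. After the program, the postcondition v - 7 ≤ -2 must hold; in canonical form it is v ≤ 5.
Before k := k - 9: v ≤ 5
Before k := k + 2*v + 8: v ≤ 5
Before v := v: v ≤ 5
Before v := v + 7: v ≤ -2
Before v := 3*k - 2: 3*k ≤ 0
Answer: WP = 3*k ≤ 0


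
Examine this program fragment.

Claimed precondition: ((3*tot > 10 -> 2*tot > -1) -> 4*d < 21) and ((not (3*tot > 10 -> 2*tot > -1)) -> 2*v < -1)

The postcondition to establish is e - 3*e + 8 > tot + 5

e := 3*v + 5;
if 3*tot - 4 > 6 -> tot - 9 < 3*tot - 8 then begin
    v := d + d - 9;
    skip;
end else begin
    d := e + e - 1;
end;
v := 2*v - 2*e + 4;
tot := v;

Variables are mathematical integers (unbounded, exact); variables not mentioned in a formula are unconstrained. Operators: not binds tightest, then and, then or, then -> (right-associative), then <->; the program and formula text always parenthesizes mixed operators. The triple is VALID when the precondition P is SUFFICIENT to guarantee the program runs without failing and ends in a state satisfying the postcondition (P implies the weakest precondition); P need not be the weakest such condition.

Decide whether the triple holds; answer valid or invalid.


Working backward. After the program, the postcondition e - 3*e + 8 > tot + 5 must hold; in canonical form it is 2*e + tot < 3.
Before tot := v: 2*e + v < 3
Before v := 2*v - 2*e + 4: 2*v < -1
Then branch requires 4*d < 17; else branch requires 2*v < -1.
Before the if: ((3*tot > 10 -> 2*tot > -1) -> 4*d < 17) and ((not (3*tot > 10 -> 2*tot > -1)) -> 2*v < -1)
Before e := 3*v + 5: ((3*tot > 10 -> 2*tot > -1) -> 4*d < 17) and ((not (3*tot > 10 -> 2*tot > -1)) -> 2*v < -1)
The weakest precondition is ((3*tot > 10 -> 2*tot > -1) -> 4*d < 17) and ((not (3*tot > 10 -> 2*tot > -1)) -> 2*v < -1).
Check whether ((3*tot > 10 -> 2*tot > -1) -> 4*d < 21) and ((not (3*tot > 10 -> 2*tot > -1)) -> 2*v < -1) implies it.
Countermodel: at the initial state d = 5, tot = 4, v = 0, the precondition holds but the weakest precondition fails.
Answer: invalid


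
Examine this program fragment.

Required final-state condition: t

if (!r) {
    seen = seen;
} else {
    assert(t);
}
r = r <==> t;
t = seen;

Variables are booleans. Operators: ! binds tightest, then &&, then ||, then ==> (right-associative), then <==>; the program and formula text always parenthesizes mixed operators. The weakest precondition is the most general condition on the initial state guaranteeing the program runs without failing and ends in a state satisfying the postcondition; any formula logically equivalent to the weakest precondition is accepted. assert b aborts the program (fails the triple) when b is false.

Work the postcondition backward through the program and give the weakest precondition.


Working backward. After the program, t must hold.
Before t := seen: seen
Before r := r <==> t: seen
Then branch requires seen; else branch requires t && seen.
Before the if: ((!r) ==> seen) && (r ==> (t && seen))
Answer: WP = ((!r) ==> seen) && (r ==> (t && seen))


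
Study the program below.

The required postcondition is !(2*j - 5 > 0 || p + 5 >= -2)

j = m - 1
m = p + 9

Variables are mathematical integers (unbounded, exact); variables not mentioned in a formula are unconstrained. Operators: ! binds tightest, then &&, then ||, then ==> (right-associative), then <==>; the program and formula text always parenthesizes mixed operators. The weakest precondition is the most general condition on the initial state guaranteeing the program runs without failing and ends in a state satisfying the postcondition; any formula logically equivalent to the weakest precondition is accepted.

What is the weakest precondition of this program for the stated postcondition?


Working backward. After the program, the postcondition !(2*j - 5 > 0 || p + 5 >= -2) must hold; in canonical form it is !(2*j > 5 || p >= -7).
Before m := p + 9: !(2*j > 5 || p >= -7)
Before j := m - 1: !(2*m > 7 || p >= -7)
Answer: WP = !(2*m > 7 || p >= -7)


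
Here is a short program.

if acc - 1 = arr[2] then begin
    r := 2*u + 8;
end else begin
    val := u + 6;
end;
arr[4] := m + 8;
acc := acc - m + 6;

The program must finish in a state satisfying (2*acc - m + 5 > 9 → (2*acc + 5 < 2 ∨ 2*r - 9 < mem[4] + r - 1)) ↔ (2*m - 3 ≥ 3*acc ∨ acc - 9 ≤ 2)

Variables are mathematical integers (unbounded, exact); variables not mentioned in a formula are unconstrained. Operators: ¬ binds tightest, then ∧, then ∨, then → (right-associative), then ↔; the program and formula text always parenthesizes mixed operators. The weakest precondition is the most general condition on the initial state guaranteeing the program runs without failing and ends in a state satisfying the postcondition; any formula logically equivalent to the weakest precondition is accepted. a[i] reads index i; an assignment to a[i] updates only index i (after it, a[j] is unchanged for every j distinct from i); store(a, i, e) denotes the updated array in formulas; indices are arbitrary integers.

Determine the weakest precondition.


Working backward. After the program, the postcondition (2*acc - m + 5 > 9 → (2*acc + 5 < 2 ∨ 2*r - 9 < mem[4] + r - 1)) ↔ (2*m - 3 ≥ 3*acc ∨ acc - 9 ≤ 2) must hold; in canonical form it is (2*acc > m + 4 → (2*acc < -3 ∨ r < mem[4] + 8)) ↔ (2*m ≥ 3*acc + 3 ∨ acc ≤ 11).
Before acc := acc - m + 6: (2*acc > 3*m - 8 → (2*acc < 2*m - 15 ∨ r < mem[4] + 8)) ↔ (5*m ≥ 3*acc + 21 ∨ acc ≤ m + 5)
Before arr[4] := m + 8: (2*acc > 3*m - 8 → (2*acc < 2*m - 15 ∨ r < mem[4] + 8)) ↔ (5*m ≥ 3*acc + 21 ∨ acc ≤ m + 5)
Then branch requires (2*acc > 3*m - 8 → (2*acc < 2*m - 15 ∨ 2*u < mem[4])) ↔ (5*m ≥ 3*acc + 21 ∨ acc ≤ m + 5); else branch requires (2*acc > 3*m - 8 → (2*acc < 2*m - 15 ∨ r < mem[4] + 8)) ↔ (5*m ≥ 3*acc + 21 ∨ acc ≤ m + 5).
Before the if: (acc = arr[2] + 1 → ((2*acc > 3*m - 8 → (2*acc < 2*m - 15 ∨ 2*u < mem[4])) ↔ (5*m ≥ 3*acc + 21 ∨ acc ≤ m + 5))) ∧ ((¬(acc = arr[2] + 1)) → ((2*acc > 3*m - 8 → (2*acc < 2*m - 15 ∨ r < mem[4] + 8)) ↔ (5*m ≥ 3*acc + 21 ∨ acc ≤ m + 5)))
Answer: WP = (acc = arr[2] + 1 → ((2*acc > 3*m - 8 → (2*acc < 2*m - 15 ∨ 2*u < mem[4])) ↔ (5*m ≥ 3*acc + 21 ∨ acc ≤ m + 5))) ∧ ((¬(acc = arr[2] + 1)) → ((2*acc > 3*m - 8 → (2*acc < 2*m - 15 ∨ r < mem[4] + 8)) ↔ (5*m ≥ 3*acc + 21 ∨ acc ≤ m + 5)))


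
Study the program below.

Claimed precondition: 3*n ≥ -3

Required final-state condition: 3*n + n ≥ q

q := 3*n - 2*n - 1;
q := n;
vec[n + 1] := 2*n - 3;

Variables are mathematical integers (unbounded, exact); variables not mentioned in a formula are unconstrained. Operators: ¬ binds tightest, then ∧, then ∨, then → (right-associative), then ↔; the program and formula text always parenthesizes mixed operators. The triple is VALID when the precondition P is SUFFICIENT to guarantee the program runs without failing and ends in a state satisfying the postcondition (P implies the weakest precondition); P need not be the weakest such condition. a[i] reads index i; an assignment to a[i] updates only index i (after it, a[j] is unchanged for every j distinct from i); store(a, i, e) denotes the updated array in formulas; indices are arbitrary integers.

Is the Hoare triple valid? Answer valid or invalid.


Working backward. After the program, the postcondition 3*n + n ≥ q must hold; in canonical form it is 4*n ≥ q.
Before vec[n + 1] := 2*n - 3: 4*n ≥ q
Before q := n: 3*n ≥ 0
Before q := 3*n - 2*n - 1: 3*n ≥ 0
The weakest precondition is 3*n ≥ 0.
Check whether 3*n ≥ -3 implies it.
Countermodel: at the initial state n = -1, the precondition holds but the weakest precondition fails.
Answer: invalid


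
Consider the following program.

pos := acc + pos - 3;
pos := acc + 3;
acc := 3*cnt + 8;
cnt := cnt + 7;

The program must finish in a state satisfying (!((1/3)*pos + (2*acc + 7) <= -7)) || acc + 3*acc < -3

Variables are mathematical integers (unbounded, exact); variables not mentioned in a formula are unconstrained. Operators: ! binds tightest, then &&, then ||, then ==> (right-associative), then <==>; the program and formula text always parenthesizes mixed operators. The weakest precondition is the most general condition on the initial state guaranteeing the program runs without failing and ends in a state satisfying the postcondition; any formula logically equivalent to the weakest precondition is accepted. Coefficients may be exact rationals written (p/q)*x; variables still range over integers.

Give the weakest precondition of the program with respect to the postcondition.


Working backward. After the program, the postcondition (!((1/3)*pos + (2*acc + 7) <= -7)) || acc + 3*acc < -3 must hold; in canonical form it is (!(2*acc + (1/3)*pos <= -14)) || 4*acc < -3.
Before cnt := cnt + 7: (!(2*acc + (1/3)*pos <= -14)) || 4*acc < -3
Before acc := 3*cnt + 8: (!(6*cnt + (1/3)*pos <= -30)) || 12*cnt < -35
Before pos := acc + 3: (!((1/3)*acc + 6*cnt <= -31)) || 12*cnt < -35
Before pos := acc + pos - 3: (!((1/3)*acc + 6*cnt <= -31)) || 12*cnt < -35
Answer: WP = (!((1/3)*acc + 6*cnt <= -31)) || 12*cnt < -35


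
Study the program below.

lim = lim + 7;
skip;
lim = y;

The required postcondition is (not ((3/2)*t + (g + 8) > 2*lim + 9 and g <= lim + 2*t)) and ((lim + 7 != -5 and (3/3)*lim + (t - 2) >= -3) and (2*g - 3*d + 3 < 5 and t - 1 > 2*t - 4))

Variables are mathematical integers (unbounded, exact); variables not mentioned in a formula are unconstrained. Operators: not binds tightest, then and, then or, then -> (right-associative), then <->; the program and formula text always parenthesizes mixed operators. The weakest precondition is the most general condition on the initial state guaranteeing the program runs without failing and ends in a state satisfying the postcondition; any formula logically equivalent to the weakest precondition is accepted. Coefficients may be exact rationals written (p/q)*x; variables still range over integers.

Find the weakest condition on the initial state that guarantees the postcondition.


Working backward. After the program, the postcondition (not ((3/2)*t + (g + 8) > 2*lim + 9 and g <= lim + 2*t)) and ((lim + 7 != -5 and (3/3)*lim + (t - 2) >= -3) and (2*g - 3*d + 3 < 5 and t - 1 > 2*t - 4)) must hold; in canonical form it is (not (g + (3/2)*t > 2*lim + 1 and g <= lim + 2*t)) and lim != -12 and lim + t >= -1 and 2*g < 3*d + 2 and t < 3.
Before lim := y: (not (g + (3/2)*t > 2*y + 1 and g <= 2*t + y)) and y != -12 and t + y >= -1 and 2*g < 3*d + 2 and t < 3
Before skip: (not (g + (3/2)*t > 2*y + 1 and g <= 2*t + y)) and y != -12 and t + y >= -1 and 2*g < 3*d + 2 and t < 3
Before lim := lim + 7: (not (g + (3/2)*t > 2*y + 1 and g <= 2*t + y)) and y != -12 and t + y >= -1 and 2*g < 3*d + 2 and t < 3
Answer: WP = (not (g + (3/2)*t > 2*y + 1 and g <= 2*t + y)) and y != -12 and t + y >= -1 and 2*g < 3*d + 2 and t < 3


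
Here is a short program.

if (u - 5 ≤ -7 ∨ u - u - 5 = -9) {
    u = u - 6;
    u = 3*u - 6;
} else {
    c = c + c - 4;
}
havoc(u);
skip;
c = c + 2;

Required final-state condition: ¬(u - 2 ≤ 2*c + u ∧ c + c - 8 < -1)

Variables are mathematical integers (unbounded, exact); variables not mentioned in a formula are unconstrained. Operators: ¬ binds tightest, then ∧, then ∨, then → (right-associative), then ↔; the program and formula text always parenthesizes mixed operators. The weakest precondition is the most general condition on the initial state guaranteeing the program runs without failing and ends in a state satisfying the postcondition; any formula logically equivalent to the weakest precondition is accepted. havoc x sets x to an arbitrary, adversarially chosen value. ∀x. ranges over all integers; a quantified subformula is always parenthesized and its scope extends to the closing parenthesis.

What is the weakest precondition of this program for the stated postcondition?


Working backward. After the program, the postcondition ¬(u - 2 ≤ 2*c + u ∧ c + c - 8 < -1) must hold; in canonical form it is ¬(2*c ≥ -2 ∧ 2*c < 7).
Before c := c + 2: ¬(2*c ≥ -6 ∧ 2*c < 3)
Before skip: ¬(2*c ≥ -6 ∧ 2*c < 3)
Before havoc u: ¬(2*c ≥ -6 ∧ 2*c < 3)
Then branch requires ¬(2*c ≥ -6 ∧ 2*c < 3); else branch requires ¬(4*c ≥ 2 ∧ 4*c < 11).
Before the if: (u ≤ -2 → (¬(2*c ≥ -6 ∧ 2*c < 3))) ∧ ((¬(u ≤ -2)) → (¬(4*c ≥ 2 ∧ 4*c < 11)))
Answer: WP = (u ≤ -2 → (¬(2*c ≥ -6 ∧ 2*c < 3))) ∧ ((¬(u ≤ -2)) → (¬(4*c ≥ 2 ∧ 4*c < 11)))


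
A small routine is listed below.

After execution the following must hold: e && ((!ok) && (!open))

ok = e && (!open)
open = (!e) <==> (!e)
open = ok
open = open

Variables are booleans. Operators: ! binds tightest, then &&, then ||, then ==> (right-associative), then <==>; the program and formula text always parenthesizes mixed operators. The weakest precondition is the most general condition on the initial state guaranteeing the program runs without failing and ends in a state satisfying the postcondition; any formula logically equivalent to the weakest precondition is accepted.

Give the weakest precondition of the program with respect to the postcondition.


Working backward. After the program, the postcondition e && ((!ok) && (!open)) must hold; in canonical form it is e && (!ok) && (!open).
Before open := open: e && (!ok) && (!open)
Before open := ok: e && (!ok)
Before open := (!e) <==> (!e): e && (!ok)
Before ok := e && (!open): e && (!(e && (!open)))
Answer: WP = e && (!(e && (!open)))


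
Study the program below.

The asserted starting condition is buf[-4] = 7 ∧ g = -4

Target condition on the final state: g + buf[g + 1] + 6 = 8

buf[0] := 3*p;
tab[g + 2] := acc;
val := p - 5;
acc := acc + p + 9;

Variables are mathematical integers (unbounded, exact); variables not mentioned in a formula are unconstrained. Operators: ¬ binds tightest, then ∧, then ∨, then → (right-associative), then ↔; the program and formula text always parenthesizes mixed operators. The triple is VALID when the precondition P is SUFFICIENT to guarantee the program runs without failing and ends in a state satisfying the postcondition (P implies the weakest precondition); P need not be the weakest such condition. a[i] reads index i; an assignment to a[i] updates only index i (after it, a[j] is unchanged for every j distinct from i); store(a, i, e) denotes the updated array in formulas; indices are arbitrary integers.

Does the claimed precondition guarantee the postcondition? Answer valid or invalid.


Working backward. After the program, the postcondition g + buf[g + 1] + 6 = 8 must hold; in canonical form it is buf[g + 1] + g = 2.
Before acc := acc + p + 9: buf[g + 1] + g = 2
Before val := p - 5: buf[g + 1] + g = 2
Before tab[g + 2] := acc: buf[g + 1] + g = 2
Before buf[0] := 3*p: store(buf, 0, 3*p)[g + 1] + g = 2
The weakest precondition is store(buf, 0, 3*p)[g + 1] + g = 2.
Check whether buf[-4] = 7 ∧ g = -4 implies it.
Countermodel: at the initial state buf = {[-4] = 7, [-3] = 2, [0] = 2, elsewhere 2}, g = -4, p = 0, the precondition holds but the weakest precondition fails.
Answer: invalid


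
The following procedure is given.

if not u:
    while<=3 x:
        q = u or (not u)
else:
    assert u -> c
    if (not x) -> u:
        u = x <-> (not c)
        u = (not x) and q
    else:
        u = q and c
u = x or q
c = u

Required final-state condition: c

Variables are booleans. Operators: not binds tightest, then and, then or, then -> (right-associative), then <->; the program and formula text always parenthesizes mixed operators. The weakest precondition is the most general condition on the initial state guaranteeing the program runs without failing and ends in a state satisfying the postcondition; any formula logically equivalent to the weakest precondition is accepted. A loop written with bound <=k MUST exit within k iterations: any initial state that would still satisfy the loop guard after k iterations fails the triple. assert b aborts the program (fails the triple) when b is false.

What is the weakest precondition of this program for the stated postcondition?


Working backward. After the program, c must hold.
Before c := u: u
Before u := x or q: x or q
Then branch requires (x -> (x -> (x -> (not x)))) and ((not x) -> (x or q)); else branch requires (u -> c) and (((not x) -> u) -> (x or q)) and ((not ((not x) -> u)) -> (x or q)).
Before the if: ((not u) -> ((x -> (x -> (x -> (not x)))) and ((not x) -> (x or q)))) and (u -> ((u -> c) and (((not x) -> u) -> (x or q)) and ((not ((not x) -> u)) -> (x or q))))
Answer: WP = ((not u) -> ((x -> (x -> (x -> (not x)))) and ((not x) -> (x or q)))) and (u -> ((u -> c) and (((not x) -> u) -> (x or q)) and ((not ((not x) -> u)) -> (x or q))))


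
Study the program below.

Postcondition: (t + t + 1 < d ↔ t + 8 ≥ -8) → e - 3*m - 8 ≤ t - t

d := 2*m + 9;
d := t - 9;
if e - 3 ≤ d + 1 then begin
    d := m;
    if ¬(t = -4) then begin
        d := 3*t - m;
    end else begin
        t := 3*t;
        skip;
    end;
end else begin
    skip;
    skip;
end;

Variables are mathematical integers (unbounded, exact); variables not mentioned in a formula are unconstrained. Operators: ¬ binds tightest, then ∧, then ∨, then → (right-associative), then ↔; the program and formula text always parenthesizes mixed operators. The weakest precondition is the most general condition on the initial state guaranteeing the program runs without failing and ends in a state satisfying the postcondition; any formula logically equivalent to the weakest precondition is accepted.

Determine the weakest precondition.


Working backward. After the program, the postcondition (t + t + 1 < d ↔ t + 8 ≥ -8) → e - 3*m - 8 ≤ t - t must hold; in canonical form it is (2*t < d - 1 ↔ t ≥ -16) → e ≤ 3*m + 8.
Then branch requires ((¬(t = -4)) → ((m < t - 1 ↔ t ≥ -16) → e ≤ 3*m + 8)) ∧ (t = -4 → ((6*t < m - 1 ↔ 3*t ≥ -16) → e ≤ 3*m + 8)); else branch requires (2*t < d - 1 ↔ t ≥ -16) → e ≤ 3*m + 8.
Before the if: (e ≤ d + 4 → (((¬(t = -4)) → ((m < t - 1 ↔ t ≥ -16) → e ≤ 3*m + 8)) ∧ (t = -4 → ((6*t < m - 1 ↔ 3*t ≥ -16) → e ≤ 3*m + 8)))) ∧ ((¬(e ≤ d + 4)) → ((2*t < d - 1 ↔ t ≥ -16) → e ≤ 3*m + 8))
Before d := t - 9: (e ≤ t - 5 → (((¬(t = -4)) → ((m < t - 1 ↔ t ≥ -16) → e ≤ 3*m + 8)) ∧ (t = -4 → ((6*t < m - 1 ↔ 3*t ≥ -16) → e ≤ 3*m + 8)))) ∧ ((¬(e ≤ t - 5)) → ((t < -10 ↔ t ≥ -16) → e ≤ 3*m + 8))
Before d := 2*m + 9: (e ≤ t - 5 → (((¬(t = -4)) → ((m < t - 1 ↔ t ≥ -16) → e ≤ 3*m + 8)) ∧ (t = -4 → ((6*t < m - 1 ↔ 3*t ≥ -16) → e ≤ 3*m + 8)))) ∧ ((¬(e ≤ t - 5)) → ((t < -10 ↔ t ≥ -16) → e ≤ 3*m + 8))
Answer: WP = (e ≤ t - 5 → (((¬(t = -4)) → ((m < t - 1 ↔ t ≥ -16) → e ≤ 3*m + 8)) ∧ (t = -4 → ((6*t < m - 1 ↔ 3*t ≥ -16) → e ≤ 3*m + 8)))) ∧ ((¬(e ≤ t - 5)) → ((t < -10 ↔ t ≥ -16) → e ≤ 3*m + 8))


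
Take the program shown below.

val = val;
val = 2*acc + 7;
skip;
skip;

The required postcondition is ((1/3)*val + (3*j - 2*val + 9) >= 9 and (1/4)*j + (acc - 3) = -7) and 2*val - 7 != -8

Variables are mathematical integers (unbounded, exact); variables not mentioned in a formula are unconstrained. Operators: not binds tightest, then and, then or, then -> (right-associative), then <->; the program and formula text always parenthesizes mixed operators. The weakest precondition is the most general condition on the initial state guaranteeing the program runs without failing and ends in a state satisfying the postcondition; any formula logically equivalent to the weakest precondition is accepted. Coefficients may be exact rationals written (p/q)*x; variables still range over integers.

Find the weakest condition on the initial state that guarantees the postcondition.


Working backward. After the program, the postcondition ((1/3)*val + (3*j - 2*val + 9) >= 9 and (1/4)*j + (acc - 3) = -7) and 2*val - 7 != -8 must hold; in canonical form it is 3*j >= (5/3)*val and acc + (1/4)*j = -4 and 2*val != -1.
Before skip: 3*j >= (5/3)*val and acc + (1/4)*j = -4 and 2*val != -1
Before skip: 3*j >= (5/3)*val and acc + (1/4)*j = -4 and 2*val != -1
Before val := 2*acc + 7: 3*j >= (10/3)*acc + 35/3 and acc + (1/4)*j = -4 and 4*acc != -15
Before val := val: 3*j >= (10/3)*acc + 35/3 and acc + (1/4)*j = -4 and 4*acc != -15
Answer: WP = 3*j >= (10/3)*acc + 35/3 and acc + (1/4)*j = -4 and 4*acc != -15


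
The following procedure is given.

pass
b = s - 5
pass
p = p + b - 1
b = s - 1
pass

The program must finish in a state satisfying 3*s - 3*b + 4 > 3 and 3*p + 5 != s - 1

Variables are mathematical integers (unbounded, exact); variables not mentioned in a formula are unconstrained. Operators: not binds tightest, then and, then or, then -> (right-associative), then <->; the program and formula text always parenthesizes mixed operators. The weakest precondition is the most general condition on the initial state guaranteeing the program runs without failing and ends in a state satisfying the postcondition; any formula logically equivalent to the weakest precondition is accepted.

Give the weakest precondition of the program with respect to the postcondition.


Working backward. After the program, the postcondition 3*s - 3*b + 4 > 3 and 3*p + 5 != s - 1 must hold; in canonical form it is 3*s > 3*b - 1 and 3*p != s - 6.
Before skip: 3*s > 3*b - 1 and 3*p != s - 6
Before b := s - 1: 3*p != s - 6
Before p := p + b - 1: 3*b + 3*p != s - 3
Before skip: 3*b + 3*p != s - 3
Before b := s - 5: 3*p + 2*s != 12
Before skip: 3*p + 2*s != 12
Answer: WP = 3*p + 2*s != 12


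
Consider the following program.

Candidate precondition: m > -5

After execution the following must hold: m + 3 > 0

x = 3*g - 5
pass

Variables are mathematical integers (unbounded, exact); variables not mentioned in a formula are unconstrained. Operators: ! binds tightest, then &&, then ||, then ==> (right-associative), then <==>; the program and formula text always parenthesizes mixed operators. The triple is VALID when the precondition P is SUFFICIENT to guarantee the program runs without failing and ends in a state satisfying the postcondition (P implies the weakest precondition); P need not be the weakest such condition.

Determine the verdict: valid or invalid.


Working backward. After the program, the postcondition m + 3 > 0 must hold; in canonical form it is m > -3.
Before skip: m > -3
Before x := 3*g - 5: m > -3
The weakest precondition is m > -3.
Check whether m > -5 implies it.
Countermodel: at the initial state m = -4, the precondition holds but the weakest precondition fails.
Answer: invalid


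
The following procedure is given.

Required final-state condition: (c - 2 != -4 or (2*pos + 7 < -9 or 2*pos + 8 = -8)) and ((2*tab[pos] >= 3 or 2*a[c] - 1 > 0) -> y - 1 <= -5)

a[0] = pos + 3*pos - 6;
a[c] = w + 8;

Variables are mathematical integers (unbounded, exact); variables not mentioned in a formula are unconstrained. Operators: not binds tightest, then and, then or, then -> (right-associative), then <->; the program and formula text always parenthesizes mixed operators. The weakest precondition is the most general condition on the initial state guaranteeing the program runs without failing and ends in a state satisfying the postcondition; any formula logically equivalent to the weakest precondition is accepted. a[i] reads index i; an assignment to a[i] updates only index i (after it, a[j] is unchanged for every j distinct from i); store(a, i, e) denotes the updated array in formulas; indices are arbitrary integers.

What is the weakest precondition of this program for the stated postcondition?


Working backward. After the program, the postcondition (c - 2 != -4 or (2*pos + 7 < -9 or 2*pos + 8 = -8)) and ((2*tab[pos] >= 3 or 2*a[c] - 1 > 0) -> y - 1 <= -5) must hold; in canonical form it is (c != -2 or 2*pos < -16 or 2*pos = -16) and ((2*tab[pos] >= 3 or 2*a[c] > 1) -> y <= -4).
Before a[c] := w + 8: (c != -2 or 2*pos < -16 or 2*pos = -16) and ((2*tab[pos] >= 3 or 2*store(a, c, w + 8)[c] > 1) -> y <= -4)
Before a[0] := pos + 3*pos - 6: (c != -2 or 2*pos < -16 or 2*pos = -16) and ((2*tab[pos] >= 3 or 2*store(store(a, 0, 4*pos - 6), c, w + 8)[c] > 1) -> y <= -4)
Answer: WP = (c != -2 or 2*pos < -16 or 2*pos = -16) and ((2*tab[pos] >= 3 or 2*store(store(a, 0, 4*pos - 6), c, w + 8)[c] > 1) -> y <= -4)


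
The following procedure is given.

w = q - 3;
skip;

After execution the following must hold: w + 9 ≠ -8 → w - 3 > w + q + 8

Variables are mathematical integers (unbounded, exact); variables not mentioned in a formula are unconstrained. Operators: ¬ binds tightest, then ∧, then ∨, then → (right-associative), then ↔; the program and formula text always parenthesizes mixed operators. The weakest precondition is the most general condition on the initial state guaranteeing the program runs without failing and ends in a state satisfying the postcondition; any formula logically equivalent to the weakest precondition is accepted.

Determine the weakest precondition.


Working backward. After the program, the postcondition w + 9 ≠ -8 → w - 3 > w + q + 8 must hold; in canonical form it is w ≠ -17 → q < -11.
Before skip: w ≠ -17 → q < -11
Before w := q - 3: q ≠ -14 → q < -11
Answer: WP = q ≠ -14 → q < -11


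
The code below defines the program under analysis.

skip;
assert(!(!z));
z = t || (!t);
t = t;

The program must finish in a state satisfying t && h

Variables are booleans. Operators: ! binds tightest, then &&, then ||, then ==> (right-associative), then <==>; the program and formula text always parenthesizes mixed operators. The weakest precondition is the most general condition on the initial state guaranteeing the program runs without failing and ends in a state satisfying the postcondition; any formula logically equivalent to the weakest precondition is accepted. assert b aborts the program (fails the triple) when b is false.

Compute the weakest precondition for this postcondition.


Working backward. After the program, t && h must hold.
Before t := t: t && h
Before z := t || (!t): t && h
Before assert !(!z): z && t && h
Before skip: z && t && h
Answer: WP = z && t && h


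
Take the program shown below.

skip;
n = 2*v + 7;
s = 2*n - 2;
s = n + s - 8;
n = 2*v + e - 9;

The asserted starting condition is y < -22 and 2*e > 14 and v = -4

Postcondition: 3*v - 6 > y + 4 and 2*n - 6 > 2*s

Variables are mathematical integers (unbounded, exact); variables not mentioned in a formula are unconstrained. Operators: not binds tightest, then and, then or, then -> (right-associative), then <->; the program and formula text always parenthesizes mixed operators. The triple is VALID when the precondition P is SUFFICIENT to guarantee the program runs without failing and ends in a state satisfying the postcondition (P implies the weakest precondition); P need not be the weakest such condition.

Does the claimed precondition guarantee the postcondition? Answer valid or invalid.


Working backward. After the program, the postcondition 3*v - 6 > y + 4 and 2*n - 6 > 2*s must hold; in canonical form it is 3*v > y + 10 and 2*n > 2*s + 6.
Before n := 2*v + e - 9: 3*v > y + 10 and 2*e + 4*v > 2*s + 24
Before s := n + s - 8: 3*v > y + 10 and 2*e + 4*v > 2*n + 2*s + 8
Before s := 2*n - 2: 3*v > y + 10 and 2*e + 4*v > 6*n + 4
Before n := 2*v + 7: 3*v > y + 10 and 2*e > 8*v + 46
Before skip: 3*v > y + 10 and 2*e > 8*v + 46
The weakest precondition is 3*v > y + 10 and 2*e > 8*v + 46.
Check whether y < -22 and 2*e > 14 and v = -4 implies it.
Every state satisfying the precondition satisfies the weakest precondition: the implication holds.
Answer: valid


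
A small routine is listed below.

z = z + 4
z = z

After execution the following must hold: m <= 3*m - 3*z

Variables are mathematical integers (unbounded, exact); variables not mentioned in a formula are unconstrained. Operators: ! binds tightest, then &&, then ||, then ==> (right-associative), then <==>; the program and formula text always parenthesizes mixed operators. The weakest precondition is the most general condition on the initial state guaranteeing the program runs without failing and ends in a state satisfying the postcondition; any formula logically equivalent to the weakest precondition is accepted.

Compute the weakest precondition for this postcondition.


Working backward. After the program, the postcondition m <= 3*m - 3*z must hold; in canonical form it is 3*z <= 2*m.
Before z := z: 3*z <= 2*m
Before z := z + 4: 3*z <= 2*m - 12
Answer: WP = 3*z <= 2*m - 12


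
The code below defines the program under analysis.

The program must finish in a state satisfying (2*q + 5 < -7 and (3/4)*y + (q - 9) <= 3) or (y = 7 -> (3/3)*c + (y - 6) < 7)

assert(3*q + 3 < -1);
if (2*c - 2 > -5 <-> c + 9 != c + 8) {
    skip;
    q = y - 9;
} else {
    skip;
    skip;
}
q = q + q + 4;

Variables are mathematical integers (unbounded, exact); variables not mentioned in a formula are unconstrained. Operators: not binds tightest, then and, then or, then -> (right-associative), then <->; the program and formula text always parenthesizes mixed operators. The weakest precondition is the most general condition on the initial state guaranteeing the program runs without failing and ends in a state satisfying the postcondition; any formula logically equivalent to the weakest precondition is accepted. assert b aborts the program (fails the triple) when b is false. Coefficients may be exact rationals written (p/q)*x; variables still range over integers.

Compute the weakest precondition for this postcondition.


Working backward. After the program, the postcondition (2*q + 5 < -7 and (3/4)*y + (q - 9) <= 3) or (y = 7 -> (3/3)*c + (y - 6) < 7) must hold; in canonical form it is (2*q < -12 and q + (3/4)*y <= 12) or (y = 7 -> c + y < 13).
Before q := q + q + 4: (4*q < -20 and 2*q + (3/4)*y <= 8) or (y = 7 -> c + y < 13)
Then branch requires (4*y < 16 and (11/4)*y <= 26) or (y = 7 -> c + y < 13); else branch requires (4*q < -20 and 2*q + (3/4)*y <= 8) or (y = 7 -> c + y < 13).
Before the if: (2*c > -3 -> ((4*y < 16 and (11/4)*y <= 26) or (y = 7 -> c + y < 13))) and ((not (2*c > -3)) -> ((4*q < -20 and 2*q + (3/4)*y <= 8) or (y = 7 -> c + y < 13)))
Before assert 3*q + 3 < -1: 3*q < -4 and (2*c > -3 -> ((4*y < 16 and (11/4)*y <= 26) or (y = 7 -> c + y < 13))) and ((not (2*c > -3)) -> ((4*q < -20 and 2*q + (3/4)*y <= 8) or (y = 7 -> c + y < 13)))
Answer: WP = 3*q < -4 and (2*c > -3 -> ((4*y < 16 and (11/4)*y <= 26) or (y = 7 -> c + y < 13))) and ((not (2*c > -3)) -> ((4*q < -20 and 2*q + (3/4)*y <= 8) or (y = 7 -> c + y < 13)))


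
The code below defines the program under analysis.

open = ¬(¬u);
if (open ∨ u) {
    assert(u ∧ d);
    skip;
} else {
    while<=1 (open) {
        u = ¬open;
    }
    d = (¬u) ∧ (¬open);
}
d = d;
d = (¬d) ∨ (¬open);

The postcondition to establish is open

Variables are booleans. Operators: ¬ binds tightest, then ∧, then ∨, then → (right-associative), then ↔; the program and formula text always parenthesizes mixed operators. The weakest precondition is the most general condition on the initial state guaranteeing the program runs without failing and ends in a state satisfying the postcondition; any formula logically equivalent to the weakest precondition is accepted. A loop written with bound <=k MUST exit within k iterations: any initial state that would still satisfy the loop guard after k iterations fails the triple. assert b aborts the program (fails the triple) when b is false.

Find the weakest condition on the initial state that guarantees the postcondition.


Working backward. After the program, open must hold.
Before d := (¬d) ∨ (¬open): open
Before d := d: open
Then branch requires u ∧ d ∧ open; else branch requires (¬open) ∧ ((¬open) → open).
Before the if: ((open ∨ u) → (u ∧ d ∧ open)) ∧ ((¬(open ∨ u)) → ((¬open) ∧ ((¬open) → open)))
Before open := ¬(¬u): (u → (u ∧ d)) ∧ ((¬u) → ((¬u) ∧ ((¬u) → u)))
Answer: WP = (u → (u ∧ d)) ∧ ((¬u) → ((¬u) ∧ ((¬u) → u)))


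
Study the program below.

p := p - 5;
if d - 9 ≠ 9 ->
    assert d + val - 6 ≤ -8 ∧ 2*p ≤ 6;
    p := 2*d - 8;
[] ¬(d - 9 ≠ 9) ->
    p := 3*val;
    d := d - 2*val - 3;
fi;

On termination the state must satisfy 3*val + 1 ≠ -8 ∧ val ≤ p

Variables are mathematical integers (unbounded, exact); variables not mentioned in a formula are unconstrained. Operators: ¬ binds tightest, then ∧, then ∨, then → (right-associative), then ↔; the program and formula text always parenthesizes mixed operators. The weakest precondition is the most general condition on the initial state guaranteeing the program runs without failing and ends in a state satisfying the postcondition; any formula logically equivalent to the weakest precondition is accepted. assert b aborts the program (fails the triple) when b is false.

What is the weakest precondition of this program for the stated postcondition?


Working backward. After the program, the postcondition 3*val + 1 ≠ -8 ∧ val ≤ p must hold; in canonical form it is 3*val ≠ -9 ∧ val ≤ p.
Then branch requires d + val ≤ -2 ∧ 2*p ≤ 6 ∧ 3*val ≠ -9 ∧ val ≤ 2*d - 8; else branch requires 3*val ≠ -9 ∧ 2*val ≥ 0.
Before the if: (d ≠ 18 → (d + val ≤ -2 ∧ 2*p ≤ 6 ∧ 3*val ≠ -9 ∧ val ≤ 2*d - 8)) ∧ ((¬(d ≠ 18)) → (3*val ≠ -9 ∧ 2*val ≥ 0))
Before p := p - 5: (d ≠ 18 → (d + val ≤ -2 ∧ 2*p ≤ 16 ∧ 3*val ≠ -9 ∧ val ≤ 2*d - 8)) ∧ ((¬(d ≠ 18)) → (3*val ≠ -9 ∧ 2*val ≥ 0))
Answer: WP = (d ≠ 18 → (d + val ≤ -2 ∧ 2*p ≤ 16 ∧ 3*val ≠ -9 ∧ val ≤ 2*d - 8)) ∧ ((¬(d ≠ 18)) → (3*val ≠ -9 ∧ 2*val ≥ 0))
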